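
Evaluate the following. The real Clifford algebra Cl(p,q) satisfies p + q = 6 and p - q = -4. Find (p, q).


We need p + q = 6 and p - q = -4.
Adding: 2p = 6 + (-4) = 2, so p = 1.
Then q = 6 - 1 = 5.
(p, q) = (1, 5)


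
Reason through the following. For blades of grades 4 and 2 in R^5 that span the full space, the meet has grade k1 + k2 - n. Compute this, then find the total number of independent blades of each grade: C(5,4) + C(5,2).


Meet grade = grade(A) + grade(B) - n
= 4 + 2 - 5 = 1
C(5,4) = 5
C(5,2) = 10
dim_A + dim_B = 5 + 10 = 15


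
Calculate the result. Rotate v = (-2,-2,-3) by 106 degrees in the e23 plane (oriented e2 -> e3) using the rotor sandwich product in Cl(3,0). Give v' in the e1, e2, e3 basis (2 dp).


Rotor R = cos(53deg) - sin(53deg)*e23
Rotation angle theta = 2 * 53 = 106 degrees in the e23 plane (e2 -> e3).
The component perpendicular to the plane (e1) is invariant: v'_1 = v1 = -2.00
cos(106deg) = -0.2756, sin(106deg) = 0.9613
v'_2 = v2*cos(theta) - v3*sin(theta) = -2*(-0.2756) - (-3)*0.9613 = 3.44
v'_3 = v2*sin(theta) + v3*cos(theta) = -2*0.9613 + (-3)*(-0.2756) = -1.10
v' = -2.00*e1 + 3.44*e2 - 1.10*e3


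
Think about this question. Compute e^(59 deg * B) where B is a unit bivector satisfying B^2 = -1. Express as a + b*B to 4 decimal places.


For a unit bivector B with B^2 = -1, the exponential series gives
e^(theta*B) = cos(theta) + sin(theta)*B (the GA analogue of Euler's formula).
theta = 59 degrees = 1.029744 rad
cos(59 deg) = 0.5150
sin(59 deg) = 0.8572
exp(theta*B) = 0.5150 + 0.8572*B


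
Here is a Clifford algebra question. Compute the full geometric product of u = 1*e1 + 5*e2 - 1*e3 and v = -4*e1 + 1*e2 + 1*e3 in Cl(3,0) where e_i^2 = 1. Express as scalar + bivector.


In Cl(3,0): e_i^2 = 1, e_ie_j = -e_je_i for i != j.
Scalar part = u . v = 1*(-4) + 5*1 + (-1)*1
= -4 + 5 + (-1) = 0
e12 coeff = 1*1 - 5*(-4) = 1 - (-20) = 21
e13 coeff = 1*1 - (-1)*(-4) = 1 - 4 = -3
e23 coeff = 5*1 - (-1)*1 = 5 - (-1) = 6
uv = 0 + 21*e12 - 3*e13 + 6*e23


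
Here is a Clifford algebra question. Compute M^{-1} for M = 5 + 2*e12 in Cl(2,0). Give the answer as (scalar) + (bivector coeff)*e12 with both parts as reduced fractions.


M = 5 + 2*e12, where e12^2 = -1.
Since M commutes with its reverse ~M = a - b*e12, M * ~M = a^2 - b^2*e12^2 = a^2 + b^2.
So M^{-1} = ~M / (a^2 + b^2) = (a - b*e12)/(a^2 + b^2).
a^2 + b^2 = 25 + 4 = 29
Scalar part = 5/29 = 5/29
Bivector coeff = -2/29 = -2/29
M^{-1} = 5/29 - 2/29*e12


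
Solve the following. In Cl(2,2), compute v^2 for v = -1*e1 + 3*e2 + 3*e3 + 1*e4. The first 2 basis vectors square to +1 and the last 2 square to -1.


v^2 = sum of c_i^2 * e_i^2
Positive signature terms (e_i^2 = +1): (-1)^2 + 3^2 = 10
Negative signature terms (e_j^2 = -1): 3^2 + 1^2 = 10
v^2 = 10 - 10 = 0


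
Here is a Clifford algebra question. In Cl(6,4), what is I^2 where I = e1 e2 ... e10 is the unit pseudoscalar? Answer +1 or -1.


The pseudoscalar I = e1...e_n (product of all n generators) of Cl(p,q) satisfies I^2 = (-1)^(q + n(n-1)/2).
p = 6, q = 4, n = p + q = 10
n(n-1)/2 = 10 * 9 / 2 = 45
Exponent = q + n(n-1)/2 = 4 + 45 = 49
I^2 = (-1)^49 = -1


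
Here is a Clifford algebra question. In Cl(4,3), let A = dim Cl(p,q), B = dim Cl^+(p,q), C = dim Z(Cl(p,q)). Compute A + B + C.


n = 4 + 3 = 7
Total dim = 2^7 = 128
Even subalgebra dim = 2^6 = 64
n is odd, so center dim = 2
Sum = 128 + 64 + 2 = 194


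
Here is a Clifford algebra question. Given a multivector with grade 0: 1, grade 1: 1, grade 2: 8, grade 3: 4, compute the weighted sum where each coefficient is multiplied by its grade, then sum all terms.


Grade-weighted sum = sum of grade_k * coefficient_k
0*1 = 0
1*1 = 1
2*8 = 16
3*4 = 12
Total = 0 + 1 + 16 + 12 = 29


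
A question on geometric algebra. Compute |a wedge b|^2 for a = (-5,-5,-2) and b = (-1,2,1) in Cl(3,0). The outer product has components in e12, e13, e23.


a wedge b = (a1*b2 - a2*b1)*e12 + (a1*b3 - a3*b1)*e13 + (a2*b3 - a3*b2)*e23
e12 coeff: (-5)*2 - (-5)*(-1) = -10 - 5 = -15
e13 coeff: (-5)*1 - (-2)*(-1) = -5 - 2 = -7
e23 coeff: (-5)*1 - (-2)*2 = -5 - (-4) = -1
|a wedge b|^2 = (-15)^2 + (-7)^2 + (-1)^2
= 225 + 49 + 1
= 275


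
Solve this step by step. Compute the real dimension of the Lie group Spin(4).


Spin(n) double-covers SO(n); both have Lie algebra so(n) of dimension n(n-1)/2.
n = 4
n(n-1) = 4 * 3 = 12
dim Spin(4) = 12/2 = 6


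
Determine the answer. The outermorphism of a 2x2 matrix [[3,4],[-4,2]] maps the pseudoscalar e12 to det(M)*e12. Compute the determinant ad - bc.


The outermorphism of a linear map f sends e1^e2 to f(e1)^f(e2).
f(e1) = 3*e1 - 4*e2
f(e2) = 4*e1 + 2*e2
f(e1) ^ f(e2) = (3*e1 - 4*e2) ^ (4*e1 + 2*e2)
= 3*2*e12 + (-4)*4*e21
= (6 - (-16))*e12
= 22*e12
Coefficient = 22


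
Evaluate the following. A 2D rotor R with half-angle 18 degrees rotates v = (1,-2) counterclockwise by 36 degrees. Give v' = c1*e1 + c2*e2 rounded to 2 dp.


Rotor R = cos(18deg) - sin(18deg)*e12
Rotation angle theta = 2 * 18 = 36 degrees
v' = R*v*~R rotates v by theta.
cos(36deg) = 0.8090, sin(36deg) = 0.5878
v'_1 = 1*cos(36deg) - (-2)*sin(36deg)
= 1*0.8090 - (-2)*0.5878
= 1.98
v'_2 = 1*sin(36deg) + (-2)*cos(36deg)
= 1*0.5878 + (-2)*0.8090
= -1.03
v' = 1.98*e1 - 1.03*e2


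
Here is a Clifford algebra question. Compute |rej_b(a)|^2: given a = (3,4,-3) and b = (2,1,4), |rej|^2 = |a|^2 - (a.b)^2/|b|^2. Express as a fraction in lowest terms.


|a|^2 = 3^2 + 4^2 + (-3)^2 = 34
|b|^2 = 2^2 + 1^2 + 4^2 = 21
a . b = 3*2 + 4*1 + (-3)*4 = -2
(a.b)^2 = (-2)^2 = 4
|rej|^2 = 34 - 4/21
= (714 - 4)/21
= 710/21
In lowest terms: 710/21


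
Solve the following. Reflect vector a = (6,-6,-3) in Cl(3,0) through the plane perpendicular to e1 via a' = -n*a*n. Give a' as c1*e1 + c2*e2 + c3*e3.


Reflection formula: a' = -n*a*n, with n = e1 (unit vector, n^2 = 1).
For reflection through hyperplane perp to e1:
The component along e1 flips sign, others stay.
a = (6, -6, -3)
a' = (-6, -6, -3)
a' = -6*e1 - 6*e2 - 3*e3


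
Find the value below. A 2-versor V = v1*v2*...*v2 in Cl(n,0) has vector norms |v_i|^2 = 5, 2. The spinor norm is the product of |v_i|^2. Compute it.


Spinor norm N(V) = |v1|^2 * |v2|^2 * ... * |v2|^2
= 5 * 2
Running product: 5, 10
N(V) = 10


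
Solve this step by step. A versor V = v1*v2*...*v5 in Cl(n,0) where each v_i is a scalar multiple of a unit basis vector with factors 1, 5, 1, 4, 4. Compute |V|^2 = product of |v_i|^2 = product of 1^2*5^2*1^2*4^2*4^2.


Each vector v_i has |v_i|^2 = s_i^2
Squared scales: 1^2 = 1, 5^2 = 25, 1^2 = 1, 4^2 = 16, 4^2 = 16
|V|^2 = 1 * 25 * 1 * 16 * 16
= 6400


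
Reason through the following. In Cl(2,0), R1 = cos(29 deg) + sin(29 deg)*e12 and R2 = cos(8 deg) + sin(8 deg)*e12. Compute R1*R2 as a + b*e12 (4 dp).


Same-plane rotors commute and their half-angles add:
R1*R2 = cos(a1 + a2) + sin(a1 + a2)*e12.
a1 + a2 = 29 + 8 = 37 deg
cos(37 deg) = 0.7986
sin(37 deg) = 0.6018
R1*R2 = 0.7986 + 0.6018*e12


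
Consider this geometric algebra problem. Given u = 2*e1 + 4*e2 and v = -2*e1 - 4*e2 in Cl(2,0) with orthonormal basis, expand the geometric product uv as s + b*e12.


Expand: (2*e1 + 4*e2)(-2*e1 - 4*e2)
= 2*(-2)*e1e1 + 2*(-4)*e1e2 + 4*(-2)*e2e1 + 4*(-4)*e2e2
Using e1^2 = e2^2 = 1, e2e1 = -e1e2:
Scalar part s = 2*(-2) + 4*(-4) = -4 + (-16) = -20
Bivector part b = 2*(-4) - 4*(-2) = -8 - (-8) = 0
uv = -20 + 0*e12


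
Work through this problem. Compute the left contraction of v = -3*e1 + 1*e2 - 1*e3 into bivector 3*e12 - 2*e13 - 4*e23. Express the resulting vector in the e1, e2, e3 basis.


Left contraction v _| B = <vB>_1 (grade-1 part of the geometric product vB).
Using e1_|e12 = e2, e2_|e12 = -e1, e1_|e13 = e3, e3_|e13 = -e1, e2_|e23 = e3, e3_|e23 = -e2:
e1 coeff: -v2*b12 - v3*b13 = -(1)*(3) - (-1)*(-2) = -5
e2 coeff: v1*b12 - v3*b23 = (-3)*(3) - (-1)*(-4) = -13
e3 coeff: v1*b13 + v2*b23 = (-3)*(-2) + (1)*(-4) = 2
v _| B = -5*e1 - 13*e2 + 2*e3


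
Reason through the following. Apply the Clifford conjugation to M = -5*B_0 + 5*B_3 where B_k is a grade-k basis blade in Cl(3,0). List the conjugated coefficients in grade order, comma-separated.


Clifford conjugate sign for grade k: (-1)^(k(k+1)/2)
Grade 0: (-1)^(0*1/2) = (-1)^0 = 1, coeff -5 -> -5
Grade 3: (-1)^(3*4/2) = (-1)^6 = 1, coeff 5 -> 5
Conjugated coefficients: -5, 5


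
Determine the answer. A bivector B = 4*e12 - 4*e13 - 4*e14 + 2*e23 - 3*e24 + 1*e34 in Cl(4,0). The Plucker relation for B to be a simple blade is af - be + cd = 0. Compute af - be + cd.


Plucker relation: af - be + cd
a*f = 4*1 = 4
b*e = (-4)*(-3) = 12
c*d = (-4)*2 = -8
af - be + cd = 4 - 12 + (-8)
= -16


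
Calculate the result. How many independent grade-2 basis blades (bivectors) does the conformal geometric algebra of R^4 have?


The conformal model of R^4 uses Cl(5,1) with m = 4 + 2 = 6 generators.
Number of grade-2 blades = C(m, 2) = C(6, 2)
= 6*5/2 = 15


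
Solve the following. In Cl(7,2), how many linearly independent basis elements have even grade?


Even subalgebra dimension = 2^(n-1)
n = 7 + 2 = 9
2^(9 - 1) = 2^8 = 256
Verification: sum of C(9,k) for even k = 1 + 36 + 126 + 84 + 9 = 256
Result = 256


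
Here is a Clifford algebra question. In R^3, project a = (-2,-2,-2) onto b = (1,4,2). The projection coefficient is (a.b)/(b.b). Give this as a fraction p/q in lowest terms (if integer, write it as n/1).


Projection coefficient = (a . b) / (b . b)
a . b = (-2)*1 + (-2)*4 + (-2)*2
= -2 + (-8) + (-4) = -14
b . b = 1^2 + 4^2 + 2^2
= 1 + 16 + 4 = 21
Coefficient = -14/21
In lowest terms: -2/3


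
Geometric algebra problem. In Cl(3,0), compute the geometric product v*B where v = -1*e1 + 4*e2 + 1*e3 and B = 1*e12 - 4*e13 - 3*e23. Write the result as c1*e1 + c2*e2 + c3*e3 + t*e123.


vB has grade-1 (vector) and grade-3 (trivector) parts: vB = (v _| B) + (v ^ B).
Vector part <vB>_1:
  e1: -v2*b12 - v3*b13 = -(4)*(1) - (1)*(-4) = 0
  e2: v1*b12 - v3*b23 = (-1)*(1) - (1)*(-3) = 2
  e3: v1*b13 + v2*b23 = (-1)*(-4) + (4)*(-3) = -8
Trivector part <vB>_3:
  e123: v1*b23 - v2*b13 + v3*b12 = (-1)*(-3) - (4)*(-4) + (1)*(1) = 20
vB = 0*e1 + 2*e2 - 8*e3 + 20*e123


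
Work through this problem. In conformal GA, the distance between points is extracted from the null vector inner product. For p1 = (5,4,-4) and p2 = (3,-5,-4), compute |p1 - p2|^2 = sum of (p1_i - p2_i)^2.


p1 - p2 = (2, 9, 0)
|p1 - p2|^2 = 2^2 + 9^2 + 0^2
= 4 + 81 + 0
= 85


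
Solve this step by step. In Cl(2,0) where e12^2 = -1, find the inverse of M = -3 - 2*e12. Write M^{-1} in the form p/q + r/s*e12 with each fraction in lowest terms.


M = -3 - 2*e12, where e12^2 = -1.
Since M commutes with its reverse ~M = a - b*e12, M * ~M = a^2 - b^2*e12^2 = a^2 + b^2.
So M^{-1} = ~M / (a^2 + b^2) = (a - b*e12)/(a^2 + b^2).
a^2 + b^2 = 9 + 4 = 13
Scalar part = -3/13 = -3/13
Bivector coeff = 2/13 = 2/13
M^{-1} = -3/13 + 2/13*e12


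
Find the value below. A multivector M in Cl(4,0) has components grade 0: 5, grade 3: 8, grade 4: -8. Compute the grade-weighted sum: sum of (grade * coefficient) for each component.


Grade-weighted sum = sum of grade_k * coefficient_k
0*5 = 0
3*8 = 24
4*(-8) = -32
Total = 0 + 24 + (-32) = -8


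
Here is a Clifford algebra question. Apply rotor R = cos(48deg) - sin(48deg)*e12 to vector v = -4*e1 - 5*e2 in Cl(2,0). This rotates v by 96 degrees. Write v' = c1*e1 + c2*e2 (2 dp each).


Rotor R = cos(48deg) - sin(48deg)*e12
Rotation angle theta = 2 * 48 = 96 degrees
v' = R*v*~R rotates v by theta.
cos(96deg) = -0.1045, sin(96deg) = 0.9945
v'_1 = -4*cos(96deg) - (-5)*sin(96deg)
= -4*(-0.1045) - (-5)*0.9945
= 5.39
v'_2 = -4*sin(96deg) + (-5)*cos(96deg)
= -4*0.9945 + (-5)*(-0.1045)
= -3.46
v' = 5.39*e1 - 3.46*e2


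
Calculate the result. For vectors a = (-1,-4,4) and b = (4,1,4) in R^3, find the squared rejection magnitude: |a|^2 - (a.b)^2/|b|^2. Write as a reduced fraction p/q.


|a|^2 = (-1)^2 + (-4)^2 + 4^2 = 33
|b|^2 = 4^2 + 1^2 + 4^2 = 33
a . b = (-1)*4 + (-4)*1 + 4*4 = 8
(a.b)^2 = 8^2 = 64
|rej|^2 = 33 - 64/33
= (1089 - 64)/33
= 1025/33
In lowest terms: 1025/33


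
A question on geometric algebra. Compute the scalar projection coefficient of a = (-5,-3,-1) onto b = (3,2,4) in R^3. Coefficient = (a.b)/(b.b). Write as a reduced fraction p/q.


Projection coefficient = (a . b) / (b . b)
a . b = (-5)*3 + (-3)*2 + (-1)*4
= -15 + (-6) + (-4) = -25
b . b = 3^2 + 2^2 + 4^2
= 9 + 4 + 16 = 29
Coefficient = -25/29
In lowest terms: -25/29


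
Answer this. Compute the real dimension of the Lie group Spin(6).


Spin(n) double-covers SO(n); both have Lie algebra so(n) of dimension n(n-1)/2.
n = 6
n(n-1) = 6 * 5 = 30
dim Spin(6) = 30/2 = 15


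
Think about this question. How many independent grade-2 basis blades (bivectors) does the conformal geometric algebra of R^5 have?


The conformal model of R^5 uses Cl(6,1) with m = 5 + 2 = 7 generators.
Number of grade-2 blades = C(m, 2) = C(7, 2)
= 7*6/2 = 21


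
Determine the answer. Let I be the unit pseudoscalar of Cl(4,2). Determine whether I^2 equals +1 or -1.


The pseudoscalar I = e1...e_n (product of all n generators) of Cl(p,q) satisfies I^2 = (-1)^(q + n(n-1)/2).
p = 4, q = 2, n = p + q = 6
n(n-1)/2 = 6 * 5 / 2 = 15
Exponent = q + n(n-1)/2 = 2 + 15 = 17
I^2 = (-1)^17 = -1


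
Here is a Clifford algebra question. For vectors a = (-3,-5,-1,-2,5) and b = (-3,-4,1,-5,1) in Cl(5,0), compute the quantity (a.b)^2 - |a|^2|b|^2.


a . b = (-3)*(-3) + (-5)*(-4) + (-1)*1 + (-2)*(-5) + 5*1
= 9 + 20 + (-1) + 10 + 5 = 43
|a|^2 = (-3)^2 + (-5)^2 + (-1)^2 + (-2)^2 + 5^2 = 64
|b|^2 = (-3)^2 + (-4)^2 + 1^2 + (-5)^2 + 1^2 = 52
(a.b)^2 = 43^2 = 1849
|a|^2 * |b|^2 = 64 * 52 = 3328
Result = 1849 - 3328 = -1479


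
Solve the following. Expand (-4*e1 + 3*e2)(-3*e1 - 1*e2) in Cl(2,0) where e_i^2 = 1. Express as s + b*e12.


Expand: (-4*e1 + 3*e2)(-3*e1 - 1*e2)
= (-4)*(-3)*e1e1 + (-4)*(-1)*e1e2 + 3*(-3)*e2e1 + 3*(-1)*e2e2
Using e1^2 = e2^2 = 1, e2e1 = -e1e2:
Scalar part s = (-4)*(-3) + 3*(-1) = 12 + (-3) = 9
Bivector part b = (-4)*(-1) - 3*(-3) = 4 - (-9) = 13
uv = 9 + 13*e12


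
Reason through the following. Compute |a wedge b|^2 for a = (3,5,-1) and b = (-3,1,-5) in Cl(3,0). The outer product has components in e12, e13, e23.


a wedge b = (a1*b2 - a2*b1)*e12 + (a1*b3 - a3*b1)*e13 + (a2*b3 - a3*b2)*e23
e12 coeff: 3*1 - 5*(-3) = 3 - (-15) = 18
e13 coeff: 3*(-5) - (-1)*(-3) = -15 - 3 = -18
e23 coeff: 5*(-5) - (-1)*1 = -25 - (-1) = -24
|a wedge b|^2 = 18^2 + (-18)^2 + (-24)^2
= 324 + 324 + 576
= 1224


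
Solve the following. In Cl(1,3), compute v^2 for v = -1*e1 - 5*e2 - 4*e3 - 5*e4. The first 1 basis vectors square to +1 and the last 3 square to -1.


v^2 = sum of c_i^2 * e_i^2
Positive signature terms (e_i^2 = +1): (-1)^2 = 1
Negative signature terms (e_j^2 = -1): (-5)^2 + (-4)^2 + (-5)^2 = 66
v^2 = 1 - 66 = -65


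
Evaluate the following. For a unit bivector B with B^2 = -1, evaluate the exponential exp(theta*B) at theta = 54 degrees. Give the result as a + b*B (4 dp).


For a unit bivector B with B^2 = -1, the exponential series gives
e^(theta*B) = cos(theta) + sin(theta)*B (the GA analogue of Euler's formula).
theta = 54 degrees = 0.942478 rad
cos(54 deg) = 0.5878
sin(54 deg) = 0.8090
exp(theta*B) = 0.5878 + 0.8090*B


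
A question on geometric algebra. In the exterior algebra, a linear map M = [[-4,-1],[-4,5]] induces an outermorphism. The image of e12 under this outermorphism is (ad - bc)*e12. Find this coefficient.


The outermorphism of a linear map f sends e1^e2 to f(e1)^f(e2).
f(e1) = -4*e1 - 4*e2
f(e2) = -1*e1 + 5*e2
f(e1) ^ f(e2) = (-4*e1 - 4*e2) ^ (-1*e1 + 5*e2)
= (-4)*5*e12 + (-4)*(-1)*e21
= (-20 - 4)*e12
= -24*e12
Coefficient = -24


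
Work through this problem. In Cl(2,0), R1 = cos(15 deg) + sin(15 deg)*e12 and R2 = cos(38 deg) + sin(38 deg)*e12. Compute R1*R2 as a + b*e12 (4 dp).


Same-plane rotors commute and their half-angles add:
R1*R2 = cos(a1 + a2) + sin(a1 + a2)*e12.
a1 + a2 = 15 + 38 = 53 deg
cos(53 deg) = 0.6018
sin(53 deg) = 0.7986
R1*R2 = 0.6018 + 0.7986*e12


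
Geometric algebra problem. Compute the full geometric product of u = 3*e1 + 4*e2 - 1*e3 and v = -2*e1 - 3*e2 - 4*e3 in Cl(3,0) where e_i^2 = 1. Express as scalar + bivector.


In Cl(3,0): e_i^2 = 1, e_ie_j = -e_je_i for i != j.
Scalar part = u . v = 3*(-2) + 4*(-3) + (-1)*(-4)
= -6 + (-12) + 4 = -14
e12 coeff = 3*(-3) - 4*(-2) = -9 - (-8) = -1
e13 coeff = 3*(-4) - (-1)*(-2) = -12 - 2 = -14
e23 coeff = 4*(-4) - (-1)*(-3) = -16 - 3 = -19
uv = -14 - 1*e12 - 14*e13 - 19*e23


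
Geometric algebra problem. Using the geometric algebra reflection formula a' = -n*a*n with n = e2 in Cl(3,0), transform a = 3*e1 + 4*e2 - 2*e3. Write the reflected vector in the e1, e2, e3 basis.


Reflection formula: a' = -n*a*n, with n = e2 (unit vector, n^2 = 1).
For reflection through hyperplane perp to e2:
The component along e2 flips sign, others stay.
a = (3, 4, -2)
a' = (3, -4, -2)
a' = 3*e1 - 4*e2 - 2*e3


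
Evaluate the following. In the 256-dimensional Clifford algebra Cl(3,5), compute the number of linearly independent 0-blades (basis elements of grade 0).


Number of grade-k basis blades in Cl(p,q) with n = p + q is C(n, k).
n = 3 + 5 = 8
C(8, 0) = 8! / (0! * 8!)
= 40320 / (1 * 40320)
= 1


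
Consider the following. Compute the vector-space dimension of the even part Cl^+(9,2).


Even subalgebra dimension = 2^(n-1)
n = 9 + 2 = 11
2^(11 - 1) = 2^10 = 1024
Verification: sum of C(11,k) for even k = 1 + 55 + 330 + 462 + 165 + 11 = 1024
Result = 1024


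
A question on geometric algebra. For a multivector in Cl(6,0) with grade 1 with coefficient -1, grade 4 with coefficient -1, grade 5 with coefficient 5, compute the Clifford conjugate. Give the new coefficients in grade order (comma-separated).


Clifford conjugate sign for grade k: (-1)^(k(k+1)/2)
Grade 1: (-1)^(1*2/2) = (-1)^1 = -1, coeff -1 -> 1
Grade 4: (-1)^(4*5/2) = (-1)^10 = 1, coeff -1 -> -1
Grade 5: (-1)^(5*6/2) = (-1)^15 = -1, coeff 5 -> -5
Conjugated coefficients: 1, -1, -5


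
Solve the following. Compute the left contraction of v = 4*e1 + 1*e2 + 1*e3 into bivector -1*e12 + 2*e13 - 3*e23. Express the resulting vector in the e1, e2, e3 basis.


Left contraction v _| B = <vB>_1 (grade-1 part of the geometric product vB).
Using e1_|e12 = e2, e2_|e12 = -e1, e1_|e13 = e3, e3_|e13 = -e1, e2_|e23 = e3, e3_|e23 = -e2:
e1 coeff: -v2*b12 - v3*b13 = -(1)*(-1) - (1)*(2) = -1
e2 coeff: v1*b12 - v3*b23 = (4)*(-1) - (1)*(-3) = -1
e3 coeff: v1*b13 + v2*b23 = (4)*(2) + (1)*(-3) = 5
v _| B = -1*e1 - 1*e2 + 5*e3


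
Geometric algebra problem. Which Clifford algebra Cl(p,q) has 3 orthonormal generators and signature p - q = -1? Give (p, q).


We need p + q = 3 and p - q = -1.
Adding: 2p = 3 + (-1) = 2, so p = 1.
Then q = 3 - 1 = 2.
(p, q) = (1, 2)


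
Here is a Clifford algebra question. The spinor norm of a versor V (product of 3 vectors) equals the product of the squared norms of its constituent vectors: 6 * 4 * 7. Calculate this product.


Spinor norm N(V) = |v1|^2 * |v2|^2 * ... * |v3|^2
= 6 * 4 * 7
Running product: 6, 24, 168
N(V) = 168


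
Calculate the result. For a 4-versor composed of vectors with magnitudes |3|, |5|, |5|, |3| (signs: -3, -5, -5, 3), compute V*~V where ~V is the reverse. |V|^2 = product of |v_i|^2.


Each vector v_i has |v_i|^2 = s_i^2
Squared scales: (-3)^2 = 9, (-5)^2 = 25, (-5)^2 = 25, 3^2 = 9
|V|^2 = 9 * 25 * 25 * 9
= 50625


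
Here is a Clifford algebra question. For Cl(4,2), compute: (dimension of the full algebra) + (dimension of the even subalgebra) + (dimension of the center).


n = 4 + 2 = 6
Total dim = 2^6 = 64
Even subalgebra dim = 2^5 = 32
n is even, so center dim = 1
Sum = 64 + 32 + 1 = 97


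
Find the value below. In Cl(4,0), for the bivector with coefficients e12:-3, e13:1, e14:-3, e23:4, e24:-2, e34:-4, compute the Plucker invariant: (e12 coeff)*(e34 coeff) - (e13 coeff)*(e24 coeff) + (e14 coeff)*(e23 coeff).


Plucker relation: af - be + cd
a*f = (-3)*(-4) = 12
b*e = 1*(-2) = -2
c*d = (-3)*4 = -12
af - be + cd = 12 - (-2) + (-12)
= 2


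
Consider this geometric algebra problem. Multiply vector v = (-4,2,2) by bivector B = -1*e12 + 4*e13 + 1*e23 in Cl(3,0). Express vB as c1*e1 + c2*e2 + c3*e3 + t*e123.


vB has grade-1 (vector) and grade-3 (trivector) parts: vB = (v _| B) + (v ^ B).
Vector part <vB>_1:
  e1: -v2*b12 - v3*b13 = -(2)*(-1) - (2)*(4) = -6
  e2: v1*b12 - v3*b23 = (-4)*(-1) - (2)*(1) = 2
  e3: v1*b13 + v2*b23 = (-4)*(4) + (2)*(1) = -14
Trivector part <vB>_3:
  e123: v1*b23 - v2*b13 + v3*b12 = (-4)*(1) - (2)*(4) + (2)*(-1) = -14
vB = -6*e1 + 2*e2 - 14*e3 - 14*e123


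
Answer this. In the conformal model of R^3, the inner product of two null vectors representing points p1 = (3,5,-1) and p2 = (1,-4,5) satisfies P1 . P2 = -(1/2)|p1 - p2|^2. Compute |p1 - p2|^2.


p1 - p2 = (2, 9, -6)
|p1 - p2|^2 = 2^2 + 9^2 + (-6)^2
= 4 + 81 + 36
= 121


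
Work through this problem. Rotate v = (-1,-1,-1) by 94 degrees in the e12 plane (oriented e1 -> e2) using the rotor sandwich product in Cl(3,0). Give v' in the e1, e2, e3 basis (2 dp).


Rotor R = cos(47deg) - sin(47deg)*e12
Rotation angle theta = 2 * 47 = 94 degrees in the e12 plane (e1 -> e2).
The component perpendicular to the plane (e3) is invariant: v'_3 = v3 = -1.00
cos(94deg) = -0.0698, sin(94deg) = 0.9976
v'_1 = v1*cos(theta) - v2*sin(theta) = -1*(-0.0698) - (-1)*0.9976 = 1.07
v'_2 = v1*sin(theta) + v2*cos(theta) = -1*0.9976 + (-1)*(-0.0698) = -0.93
v' = 1.07*e1 - 0.93*e2 - 1.00*e3


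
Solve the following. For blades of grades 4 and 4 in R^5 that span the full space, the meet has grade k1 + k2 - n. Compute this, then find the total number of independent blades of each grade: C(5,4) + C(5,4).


Meet grade = grade(A) + grade(B) - n
= 4 + 4 - 5 = 3
C(5,4) = 5
C(5,4) = 5
dim_A + dim_B = 5 + 5 = 10


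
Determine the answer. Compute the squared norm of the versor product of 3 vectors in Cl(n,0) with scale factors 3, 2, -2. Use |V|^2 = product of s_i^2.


Each vector v_i has |v_i|^2 = s_i^2
Squared scales: 3^2 = 9, 2^2 = 4, (-2)^2 = 4
|V|^2 = 9 * 4 * 4
= 144


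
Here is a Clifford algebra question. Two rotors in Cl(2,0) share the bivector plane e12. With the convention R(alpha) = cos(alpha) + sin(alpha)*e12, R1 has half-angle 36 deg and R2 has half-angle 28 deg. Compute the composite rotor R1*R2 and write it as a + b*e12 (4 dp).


Same-plane rotors commute and their half-angles add:
R1*R2 = cos(a1 + a2) + sin(a1 + a2)*e12.
a1 + a2 = 36 + 28 = 64 deg
cos(64 deg) = 0.4384
sin(64 deg) = 0.8988
R1*R2 = 0.4384 + 0.8988*e12


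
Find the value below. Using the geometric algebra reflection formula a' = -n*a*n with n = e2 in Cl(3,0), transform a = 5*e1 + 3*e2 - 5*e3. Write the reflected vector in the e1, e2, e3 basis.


Reflection formula: a' = -n*a*n, with n = e2 (unit vector, n^2 = 1).
For reflection through hyperplane perp to e2:
The component along e2 flips sign, others stay.
a = (5, 3, -5)
a' = (5, -3, -5)
a' = 5*e1 - 3*e2 - 5*e3


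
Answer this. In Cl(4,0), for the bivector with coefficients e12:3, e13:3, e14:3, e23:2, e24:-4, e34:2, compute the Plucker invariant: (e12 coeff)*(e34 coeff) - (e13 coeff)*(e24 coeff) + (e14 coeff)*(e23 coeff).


Plucker relation: af - be + cd
a*f = 3*2 = 6
b*e = 3*(-4) = -12
c*d = 3*2 = 6
af - be + cd = 6 - (-12) + 6
= 24


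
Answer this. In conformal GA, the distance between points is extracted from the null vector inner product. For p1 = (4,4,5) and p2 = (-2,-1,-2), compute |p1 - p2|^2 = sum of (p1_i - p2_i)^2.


p1 - p2 = (6, 5, 7)
|p1 - p2|^2 = 6^2 + 5^2 + 7^2
= 36 + 25 + 49
= 110


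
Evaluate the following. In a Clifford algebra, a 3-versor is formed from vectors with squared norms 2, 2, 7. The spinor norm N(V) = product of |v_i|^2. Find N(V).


Spinor norm N(V) = |v1|^2 * |v2|^2 * ... * |v3|^2
= 2 * 2 * 7
Running product: 2, 4, 28
N(V) = 28


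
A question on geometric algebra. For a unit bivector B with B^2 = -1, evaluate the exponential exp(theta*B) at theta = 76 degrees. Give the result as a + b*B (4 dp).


For a unit bivector B with B^2 = -1, the exponential series gives
e^(theta*B) = cos(theta) + sin(theta)*B (the GA analogue of Euler's formula).
theta = 76 degrees = 1.32645 rad
cos(76 deg) = 0.2419
sin(76 deg) = 0.9703
exp(theta*B) = 0.2419 + 0.9703*B


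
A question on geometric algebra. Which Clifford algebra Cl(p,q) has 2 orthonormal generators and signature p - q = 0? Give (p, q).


We need p + q = 2 and p - q = 0.
Adding: 2p = 2 + 0 = 2, so p = 1.
Then q = 2 - 1 = 1.
(p, q) = (1, 1)


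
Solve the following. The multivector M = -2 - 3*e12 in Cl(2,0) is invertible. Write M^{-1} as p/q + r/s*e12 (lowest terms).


M = -2 - 3*e12, where e12^2 = -1.
Since M commutes with its reverse ~M = a - b*e12, M * ~M = a^2 - b^2*e12^2 = a^2 + b^2.
So M^{-1} = ~M / (a^2 + b^2) = (a - b*e12)/(a^2 + b^2).
a^2 + b^2 = 4 + 9 = 13
Scalar part = -2/13 = -2/13
Bivector coeff = 3/13 = 3/13
M^{-1} = -2/13 + 3/13*e12


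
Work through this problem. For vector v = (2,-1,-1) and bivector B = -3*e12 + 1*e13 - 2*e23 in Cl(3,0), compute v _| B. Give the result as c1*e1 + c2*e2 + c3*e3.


Left contraction v _| B = <vB>_1 (grade-1 part of the geometric product vB).
Using e1_|e12 = e2, e2_|e12 = -e1, e1_|e13 = e3, e3_|e13 = -e1, e2_|e23 = e3, e3_|e23 = -e2:
e1 coeff: -v2*b12 - v3*b13 = -(-1)*(-3) - (-1)*(1) = -2
e2 coeff: v1*b12 - v3*b23 = (2)*(-3) - (-1)*(-2) = -8
e3 coeff: v1*b13 + v2*b23 = (2)*(1) + (-1)*(-2) = 4
v _| B = -2*e1 - 8*e2 + 4*e3


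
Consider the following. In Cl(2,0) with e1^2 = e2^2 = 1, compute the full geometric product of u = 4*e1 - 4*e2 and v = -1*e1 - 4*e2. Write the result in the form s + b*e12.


Expand: (4*e1 - 4*e2)(-1*e1 - 4*e2)
= 4*(-1)*e1e1 + 4*(-4)*e1e2 + (-4)*(-1)*e2e1 + (-4)*(-4)*e2e2
Using e1^2 = e2^2 = 1, e2e1 = -e1e2:
Scalar part s = 4*(-1) + (-4)*(-4) = -4 + 16 = 12
Bivector part b = 4*(-4) - (-4)*(-1) = -16 - 4 = -20
uv = 12 - 20*e12


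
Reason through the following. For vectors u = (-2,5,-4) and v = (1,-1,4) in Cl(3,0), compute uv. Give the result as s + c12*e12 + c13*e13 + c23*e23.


In Cl(3,0): e_i^2 = 1, e_ie_j = -e_je_i for i != j.
Scalar part = u . v = (-2)*1 + 5*(-1) + (-4)*4
= -2 + (-5) + (-16) = -23
e12 coeff = (-2)*(-1) - 5*1 = 2 - 5 = -3
e13 coeff = (-2)*4 - (-4)*1 = -8 - (-4) = -4
e23 coeff = 5*4 - (-4)*(-1) = 20 - 4 = 16
uv = -23 - 3*e12 - 4*e13 + 16*e23


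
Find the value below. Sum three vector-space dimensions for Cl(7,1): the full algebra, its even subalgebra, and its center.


n = 7 + 1 = 8
Total dim = 2^8 = 256
Even subalgebra dim = 2^7 = 128
n is even, so center dim = 1
Sum = 256 + 128 + 1 = 385


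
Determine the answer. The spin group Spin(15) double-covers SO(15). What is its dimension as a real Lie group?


Spin(n) double-covers SO(n); both have Lie algebra so(n) of dimension n(n-1)/2.
n = 15
n(n-1) = 15 * 14 = 210
dim Spin(15) = 210/2 = 105


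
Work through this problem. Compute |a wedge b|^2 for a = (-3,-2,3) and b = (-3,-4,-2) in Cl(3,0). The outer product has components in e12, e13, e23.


a wedge b = (a1*b2 - a2*b1)*e12 + (a1*b3 - a3*b1)*e13 + (a2*b3 - a3*b2)*e23
e12 coeff: (-3)*(-4) - (-2)*(-3) = 12 - 6 = 6
e13 coeff: (-3)*(-2) - 3*(-3) = 6 - (-9) = 15
e23 coeff: (-2)*(-2) - 3*(-4) = 4 - (-12) = 16
|a wedge b|^2 = 6^2 + 15^2 + 16^2
= 36 + 225 + 256
= 517


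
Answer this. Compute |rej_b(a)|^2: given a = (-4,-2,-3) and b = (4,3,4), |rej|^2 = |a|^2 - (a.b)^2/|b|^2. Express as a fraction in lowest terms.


|a|^2 = (-4)^2 + (-2)^2 + (-3)^2 = 29
|b|^2 = 4^2 + 3^2 + 4^2 = 41
a . b = (-4)*4 + (-2)*3 + (-3)*4 = -34
(a.b)^2 = (-34)^2 = 1156
|rej|^2 = 29 - 1156/41
= (1189 - 1156)/41
= 33/41
In lowest terms: 33/41


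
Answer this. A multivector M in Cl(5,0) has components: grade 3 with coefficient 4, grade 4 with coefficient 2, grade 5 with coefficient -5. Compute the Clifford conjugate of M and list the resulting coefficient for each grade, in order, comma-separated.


Clifford conjugate sign for grade k: (-1)^(k(k+1)/2)
Grade 3: (-1)^(3*4/2) = (-1)^6 = 1, coeff 4 -> 4
Grade 4: (-1)^(4*5/2) = (-1)^10 = 1, coeff 2 -> 2
Grade 5: (-1)^(5*6/2) = (-1)^15 = -1, coeff -5 -> 5
Conjugated coefficients: 4, 2, 5


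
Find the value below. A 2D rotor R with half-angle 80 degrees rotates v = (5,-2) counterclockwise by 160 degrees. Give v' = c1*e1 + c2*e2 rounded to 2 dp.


Rotor R = cos(80deg) - sin(80deg)*e12
Rotation angle theta = 2 * 80 = 160 degrees
v' = R*v*~R rotates v by theta.
cos(160deg) = -0.9397, sin(160deg) = 0.3420
v'_1 = 5*cos(160deg) - (-2)*sin(160deg)
= 5*(-0.9397) - (-2)*0.3420
= -4.01
v'_2 = 5*sin(160deg) + (-2)*cos(160deg)
= 5*0.3420 + (-2)*(-0.9397)
= 3.59
v' = -4.01*e1 + 3.59*e2


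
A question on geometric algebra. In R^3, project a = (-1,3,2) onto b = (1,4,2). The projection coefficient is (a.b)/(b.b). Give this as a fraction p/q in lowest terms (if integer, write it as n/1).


Projection coefficient = (a . b) / (b . b)
a . b = (-1)*1 + 3*4 + 2*2
= -1 + 12 + 4 = 15
b . b = 1^2 + 4^2 + 2^2
= 1 + 16 + 4 = 21
Coefficient = 15/21
In lowest terms: 5/7


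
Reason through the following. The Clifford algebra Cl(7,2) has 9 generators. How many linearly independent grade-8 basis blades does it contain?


Number of grade-k basis blades in Cl(p,q) with n = p + q is C(n, k).
n = 7 + 2 = 9
C(9, 8) = 9! / (8! * 1!)
= 362880 / (40320 * 1)
= 9


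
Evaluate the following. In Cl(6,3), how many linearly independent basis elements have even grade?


Even subalgebra dimension = 2^(n-1)
n = 6 + 3 = 9
2^(9 - 1) = 2^8 = 256
Verification: sum of C(9,k) for even k = 1 + 36 + 126 + 84 + 9 = 256
Result = 256


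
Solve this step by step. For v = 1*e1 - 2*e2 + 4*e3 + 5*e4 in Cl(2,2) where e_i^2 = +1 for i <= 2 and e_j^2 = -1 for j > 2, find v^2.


v^2 = sum of c_i^2 * e_i^2
Positive signature terms (e_i^2 = +1): 1^2 + (-2)^2 = 5
Negative signature terms (e_j^2 = -1): 4^2 + 5^2 = 41
v^2 = 5 - 41 = -36


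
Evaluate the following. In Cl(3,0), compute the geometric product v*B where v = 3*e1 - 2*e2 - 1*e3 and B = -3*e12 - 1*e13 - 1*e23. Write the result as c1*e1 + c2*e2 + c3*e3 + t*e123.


vB has grade-1 (vector) and grade-3 (trivector) parts: vB = (v _| B) + (v ^ B).
Vector part <vB>_1:
  e1: -v2*b12 - v3*b13 = -(-2)*(-3) - (-1)*(-1) = -7
  e2: v1*b12 - v3*b23 = (3)*(-3) - (-1)*(-1) = -10
  e3: v1*b13 + v2*b23 = (3)*(-1) + (-2)*(-1) = -1
Trivector part <vB>_3:
  e123: v1*b23 - v2*b13 + v3*b12 = (3)*(-1) - (-2)*(-1) + (-1)*(-3) = -2
vB = -7*e1 - 10*e2 - 1*e3 - 2*e123


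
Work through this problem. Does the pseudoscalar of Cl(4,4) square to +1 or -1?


The pseudoscalar I = e1...e_n (product of all n generators) of Cl(p,q) satisfies I^2 = (-1)^(q + n(n-1)/2).
p = 4, q = 4, n = p + q = 8
n(n-1)/2 = 8 * 7 / 2 = 28
Exponent = q + n(n-1)/2 = 4 + 28 = 32
I^2 = (-1)^32 = +1


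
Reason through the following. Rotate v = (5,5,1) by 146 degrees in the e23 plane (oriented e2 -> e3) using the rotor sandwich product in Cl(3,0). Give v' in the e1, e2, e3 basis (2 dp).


Rotor R = cos(73deg) - sin(73deg)*e23
Rotation angle theta = 2 * 73 = 146 degrees in the e23 plane (e2 -> e3).
The component perpendicular to the plane (e1) is invariant: v'_1 = v1 = 5.00
cos(146deg) = -0.8290, sin(146deg) = 0.5592
v'_2 = v2*cos(theta) - v3*sin(theta) = 5*(-0.8290) - 1*0.5592 = -4.70
v'_3 = v2*sin(theta) + v3*cos(theta) = 5*0.5592 + 1*(-0.8290) = 1.97
v' = 5.00*e1 - 4.70*e2 + 1.97*e3


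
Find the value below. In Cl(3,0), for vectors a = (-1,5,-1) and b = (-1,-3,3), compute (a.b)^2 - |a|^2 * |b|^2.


a . b = (-1)*(-1) + 5*(-3) + (-1)*3
= 1 + (-15) + (-3) = -17
|a|^2 = (-1)^2 + 5^2 + (-1)^2 = 27
|b|^2 = (-1)^2 + (-3)^2 + 3^2 = 19
(a.b)^2 = (-17)^2 = 289
|a|^2 * |b|^2 = 27 * 19 = 513
Result = 289 - 513 = -224


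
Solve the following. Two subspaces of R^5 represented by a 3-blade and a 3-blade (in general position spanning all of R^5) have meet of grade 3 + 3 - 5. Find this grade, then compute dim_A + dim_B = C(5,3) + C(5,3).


Meet grade = grade(A) + grade(B) - n
= 3 + 3 - 5 = 1
C(5,3) = 10
C(5,3) = 10
dim_A + dim_B = 10 + 10 = 20


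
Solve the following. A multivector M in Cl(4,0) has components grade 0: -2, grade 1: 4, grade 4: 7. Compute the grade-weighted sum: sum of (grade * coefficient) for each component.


Grade-weighted sum = sum of grade_k * coefficient_k
0*(-2) = 0
1*4 = 4
4*7 = 28
Total = 0 + 4 + 28 = 32


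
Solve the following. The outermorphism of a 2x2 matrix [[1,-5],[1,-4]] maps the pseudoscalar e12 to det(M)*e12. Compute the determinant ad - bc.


The outermorphism of a linear map f sends e1^e2 to f(e1)^f(e2).
f(e1) = 1*e1 + 1*e2
f(e2) = -5*e1 - 4*e2
f(e1) ^ f(e2) = (1*e1 + 1*e2) ^ (-5*e1 - 4*e2)
= 1*(-4)*e12 + 1*(-5)*e21
= (-4 - (-5))*e12
= 1*e12
Coefficient = 1


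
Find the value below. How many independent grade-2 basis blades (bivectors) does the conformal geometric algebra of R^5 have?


The conformal model of R^5 uses Cl(6,1) with m = 5 + 2 = 7 generators.
Number of grade-2 blades = C(m, 2) = C(7, 2)
= 7*6/2 = 21


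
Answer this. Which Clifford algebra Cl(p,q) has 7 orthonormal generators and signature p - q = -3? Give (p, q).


We need p + q = 7 and p - q = -3.
Adding: 2p = 7 + (-3) = 4, so p = 2.
Then q = 7 - 2 = 5.
(p, q) = (2, 5)


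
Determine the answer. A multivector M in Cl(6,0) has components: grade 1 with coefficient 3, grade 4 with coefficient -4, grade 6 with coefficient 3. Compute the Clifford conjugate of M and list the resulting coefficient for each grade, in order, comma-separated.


Clifford conjugate sign for grade k: (-1)^(k(k+1)/2)
Grade 1: (-1)^(1*2/2) = (-1)^1 = -1, coeff 3 -> -3
Grade 4: (-1)^(4*5/2) = (-1)^10 = 1, coeff -4 -> -4
Grade 6: (-1)^(6*7/2) = (-1)^21 = -1, coeff 3 -> -3
Conjugated coefficients: -3, -4, -3


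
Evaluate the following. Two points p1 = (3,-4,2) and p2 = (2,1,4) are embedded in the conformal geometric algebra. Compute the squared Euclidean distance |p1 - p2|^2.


p1 - p2 = (1, -5, -2)
|p1 - p2|^2 = 1^2 + (-5)^2 + (-2)^2
= 1 + 25 + 4
= 30


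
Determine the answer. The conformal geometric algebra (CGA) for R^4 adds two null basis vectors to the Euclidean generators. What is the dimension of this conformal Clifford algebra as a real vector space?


The conformal model of R^4 uses Cl(5,1): the 4 Euclidean generators plus two extra orthogonal generators e+ (e+^2 = +1) and e- (e-^2 = -1), from which the null vectors e0, einf are built.
Number of generators m = 4 + 2 = 6.
dim Cl(p,q) = 2^m = 2^6 = 64


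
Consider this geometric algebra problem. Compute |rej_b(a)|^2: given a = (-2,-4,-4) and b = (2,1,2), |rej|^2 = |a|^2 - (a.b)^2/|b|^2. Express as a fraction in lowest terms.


|a|^2 = (-2)^2 + (-4)^2 + (-4)^2 = 36
|b|^2 = 2^2 + 1^2 + 2^2 = 9
a . b = (-2)*2 + (-4)*1 + (-4)*2 = -16
(a.b)^2 = (-16)^2 = 256
|rej|^2 = 36 - 256/9
= (324 - 256)/9
= 68/9
In lowest terms: 68/9


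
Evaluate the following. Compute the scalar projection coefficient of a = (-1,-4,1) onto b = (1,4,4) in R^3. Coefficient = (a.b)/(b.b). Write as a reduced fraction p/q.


Projection coefficient = (a . b) / (b . b)
a . b = (-1)*1 + (-4)*4 + 1*4
= -1 + (-16) + 4 = -13
b . b = 1^2 + 4^2 + 4^2
= 1 + 16 + 16 = 33
Coefficient = -13/33
In lowest terms: -13/33


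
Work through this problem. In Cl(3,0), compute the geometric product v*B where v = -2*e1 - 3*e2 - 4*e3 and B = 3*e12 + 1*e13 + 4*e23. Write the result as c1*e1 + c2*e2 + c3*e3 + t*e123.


vB has grade-1 (vector) and grade-3 (trivector) parts: vB = (v _| B) + (v ^ B).
Vector part <vB>_1:
  e1: -v2*b12 - v3*b13 = -(-3)*(3) - (-4)*(1) = 13
  e2: v1*b12 - v3*b23 = (-2)*(3) - (-4)*(4) = 10
  e3: v1*b13 + v2*b23 = (-2)*(1) + (-3)*(4) = -14
Trivector part <vB>_3:
  e123: v1*b23 - v2*b13 + v3*b12 = (-2)*(4) - (-3)*(1) + (-4)*(3) = -17
vB = 13*e1 + 10*e2 - 14*e3 - 17*e123


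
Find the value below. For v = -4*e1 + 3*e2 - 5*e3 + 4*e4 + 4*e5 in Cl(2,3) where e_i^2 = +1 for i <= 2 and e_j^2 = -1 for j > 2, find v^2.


v^2 = sum of c_i^2 * e_i^2
Positive signature terms (e_i^2 = +1): (-4)^2 + 3^2 = 25
Negative signature terms (e_j^2 = -1): (-5)^2 + 4^2 + 4^2 = 57
v^2 = 25 - 57 = -32


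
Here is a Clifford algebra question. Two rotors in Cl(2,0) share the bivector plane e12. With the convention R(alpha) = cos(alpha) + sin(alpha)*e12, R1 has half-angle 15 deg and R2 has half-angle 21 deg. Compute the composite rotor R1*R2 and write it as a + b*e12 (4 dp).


Same-plane rotors commute and their half-angles add:
R1*R2 = cos(a1 + a2) + sin(a1 + a2)*e12.
a1 + a2 = 15 + 21 = 36 deg
cos(36 deg) = 0.8090
sin(36 deg) = 0.5878
R1*R2 = 0.8090 + 0.5878*e12


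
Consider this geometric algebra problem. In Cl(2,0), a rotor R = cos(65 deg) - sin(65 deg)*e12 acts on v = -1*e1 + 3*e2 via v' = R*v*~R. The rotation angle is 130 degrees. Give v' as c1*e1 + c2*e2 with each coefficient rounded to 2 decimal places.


Rotor R = cos(65deg) - sin(65deg)*e12
Rotation angle theta = 2 * 65 = 130 degrees
v' = R*v*~R rotates v by theta.
cos(130deg) = -0.6428, sin(130deg) = 0.7660
v'_1 = -1*cos(130deg) - 3*sin(130deg)
= -1*(-0.6428) - 3*0.7660
= -1.66
v'_2 = -1*sin(130deg) + 3*cos(130deg)
= -1*0.7660 + 3*(-0.6428)
= -2.69
v' = -1.66*e1 - 2.69*e2


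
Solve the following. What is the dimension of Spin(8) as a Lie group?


Spin(n) double-covers SO(n); both have Lie algebra so(n) of dimension n(n-1)/2.
n = 8
n(n-1) = 8 * 7 = 56
dim Spin(8) = 56/2 = 28


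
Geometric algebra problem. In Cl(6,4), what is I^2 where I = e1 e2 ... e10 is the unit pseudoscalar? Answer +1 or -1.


The pseudoscalar I = e1...e_n (product of all n generators) of Cl(p,q) satisfies I^2 = (-1)^(q + n(n-1)/2).
p = 6, q = 4, n = p + q = 10
n(n-1)/2 = 10 * 9 / 2 = 45
Exponent = q + n(n-1)/2 = 4 + 45 = 49
I^2 = (-1)^49 = -1


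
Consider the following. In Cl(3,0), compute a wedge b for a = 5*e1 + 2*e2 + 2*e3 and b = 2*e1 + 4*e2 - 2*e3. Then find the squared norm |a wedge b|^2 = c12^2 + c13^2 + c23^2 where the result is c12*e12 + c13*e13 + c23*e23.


a wedge b = (a1*b2 - a2*b1)*e12 + (a1*b3 - a3*b1)*e13 + (a2*b3 - a3*b2)*e23
e12 coeff: 5*4 - 2*2 = 20 - 4 = 16
e13 coeff: 5*(-2) - 2*2 = -10 - 4 = -14
e23 coeff: 2*(-2) - 2*4 = -4 - 8 = -12
|a wedge b|^2 = 16^2 + (-14)^2 + (-12)^2
= 256 + 196 + 144
= 596


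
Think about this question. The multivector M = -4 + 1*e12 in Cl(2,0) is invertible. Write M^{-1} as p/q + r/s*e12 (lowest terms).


M = -4 + 1*e12, where e12^2 = -1.
Since M commutes with its reverse ~M = a - b*e12, M * ~M = a^2 - b^2*e12^2 = a^2 + b^2.
So M^{-1} = ~M / (a^2 + b^2) = (a - b*e12)/(a^2 + b^2).
a^2 + b^2 = 16 + 1 = 17
Scalar part = -4/17 = -4/17
Bivector coeff = -1/17 = -1/17
M^{-1} = -4/17 - 1/17*e12


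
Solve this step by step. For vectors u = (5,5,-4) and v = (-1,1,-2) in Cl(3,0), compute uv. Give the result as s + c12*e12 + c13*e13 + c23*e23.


In Cl(3,0): e_i^2 = 1, e_ie_j = -e_je_i for i != j.
Scalar part = u . v = 5*(-1) + 5*1 + (-4)*(-2)
= -5 + 5 + 8 = 8
e12 coeff = 5*1 - 5*(-1) = 5 - (-5) = 10
e13 coeff = 5*(-2) - (-4)*(-1) = -10 - 4 = -14
e23 coeff = 5*(-2) - (-4)*1 = -10 - (-4) = -6
uv = 8 + 10*e12 - 14*e13 - 6*e23


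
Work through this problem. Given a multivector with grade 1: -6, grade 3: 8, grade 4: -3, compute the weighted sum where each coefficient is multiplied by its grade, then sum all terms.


Grade-weighted sum = sum of grade_k * coefficient_k
1*(-6) = -6
3*8 = 24
4*(-3) = -12
Total = -6 + 24 + (-12) = 6


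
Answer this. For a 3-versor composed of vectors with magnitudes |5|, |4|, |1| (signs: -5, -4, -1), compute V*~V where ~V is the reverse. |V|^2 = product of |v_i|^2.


Each vector v_i has |v_i|^2 = s_i^2
Squared scales: (-5)^2 = 25, (-4)^2 = 16, (-1)^2 = 1
|V|^2 = 25 * 16 * 1
= 400


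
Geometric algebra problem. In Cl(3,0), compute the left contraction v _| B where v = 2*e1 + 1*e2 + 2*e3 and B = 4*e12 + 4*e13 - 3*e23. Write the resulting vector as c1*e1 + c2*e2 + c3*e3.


Left contraction v _| B = <vB>_1 (grade-1 part of the geometric product vB).
Using e1_|e12 = e2, e2_|e12 = -e1, e1_|e13 = e3, e3_|e13 = -e1, e2_|e23 = e3, e3_|e23 = -e2:
e1 coeff: -v2*b12 - v3*b13 = -(1)*(4) - (2)*(4) = -12
e2 coeff: v1*b12 - v3*b23 = (2)*(4) - (2)*(-3) = 14
e3 coeff: v1*b13 + v2*b23 = (2)*(4) + (1)*(-3) = 5
v _| B = -12*e1 + 14*e2 + 5*e3
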